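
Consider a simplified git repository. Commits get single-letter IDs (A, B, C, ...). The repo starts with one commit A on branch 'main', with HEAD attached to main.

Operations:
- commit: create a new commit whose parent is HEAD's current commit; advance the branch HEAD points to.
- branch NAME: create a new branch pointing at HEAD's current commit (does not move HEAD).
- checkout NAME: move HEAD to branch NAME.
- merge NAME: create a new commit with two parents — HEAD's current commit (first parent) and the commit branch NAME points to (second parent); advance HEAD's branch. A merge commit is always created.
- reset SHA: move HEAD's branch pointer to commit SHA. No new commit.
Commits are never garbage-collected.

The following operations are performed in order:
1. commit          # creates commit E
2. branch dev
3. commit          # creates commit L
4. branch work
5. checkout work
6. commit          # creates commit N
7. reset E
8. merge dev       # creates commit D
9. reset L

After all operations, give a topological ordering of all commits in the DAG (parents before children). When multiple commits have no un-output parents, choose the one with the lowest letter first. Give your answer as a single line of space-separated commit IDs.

Answer: A E D L N

Derivation:
After op 1 (commit): HEAD=main@E [main=E]
After op 2 (branch): HEAD=main@E [dev=E main=E]
After op 3 (commit): HEAD=main@L [dev=E main=L]
After op 4 (branch): HEAD=main@L [dev=E main=L work=L]
After op 5 (checkout): HEAD=work@L [dev=E main=L work=L]
After op 6 (commit): HEAD=work@N [dev=E main=L work=N]
After op 7 (reset): HEAD=work@E [dev=E main=L work=E]
After op 8 (merge): HEAD=work@D [dev=E main=L work=D]
After op 9 (reset): HEAD=work@L [dev=E main=L work=L]
commit A: parents=[]
commit D: parents=['E', 'E']
commit E: parents=['A']
commit L: parents=['E']
commit N: parents=['L']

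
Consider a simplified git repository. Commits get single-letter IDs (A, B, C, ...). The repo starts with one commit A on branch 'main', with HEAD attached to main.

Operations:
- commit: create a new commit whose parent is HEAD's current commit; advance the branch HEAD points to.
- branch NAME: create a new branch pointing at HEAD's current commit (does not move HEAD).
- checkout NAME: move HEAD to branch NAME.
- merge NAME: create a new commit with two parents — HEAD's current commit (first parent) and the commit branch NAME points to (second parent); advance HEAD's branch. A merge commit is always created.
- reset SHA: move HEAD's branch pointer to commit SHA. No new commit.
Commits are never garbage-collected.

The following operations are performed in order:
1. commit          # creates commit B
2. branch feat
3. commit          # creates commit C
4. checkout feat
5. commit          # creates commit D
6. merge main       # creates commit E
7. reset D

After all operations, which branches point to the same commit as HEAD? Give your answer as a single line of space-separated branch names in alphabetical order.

After op 1 (commit): HEAD=main@B [main=B]
After op 2 (branch): HEAD=main@B [feat=B main=B]
After op 3 (commit): HEAD=main@C [feat=B main=C]
After op 4 (checkout): HEAD=feat@B [feat=B main=C]
After op 5 (commit): HEAD=feat@D [feat=D main=C]
After op 6 (merge): HEAD=feat@E [feat=E main=C]
After op 7 (reset): HEAD=feat@D [feat=D main=C]

Answer: feat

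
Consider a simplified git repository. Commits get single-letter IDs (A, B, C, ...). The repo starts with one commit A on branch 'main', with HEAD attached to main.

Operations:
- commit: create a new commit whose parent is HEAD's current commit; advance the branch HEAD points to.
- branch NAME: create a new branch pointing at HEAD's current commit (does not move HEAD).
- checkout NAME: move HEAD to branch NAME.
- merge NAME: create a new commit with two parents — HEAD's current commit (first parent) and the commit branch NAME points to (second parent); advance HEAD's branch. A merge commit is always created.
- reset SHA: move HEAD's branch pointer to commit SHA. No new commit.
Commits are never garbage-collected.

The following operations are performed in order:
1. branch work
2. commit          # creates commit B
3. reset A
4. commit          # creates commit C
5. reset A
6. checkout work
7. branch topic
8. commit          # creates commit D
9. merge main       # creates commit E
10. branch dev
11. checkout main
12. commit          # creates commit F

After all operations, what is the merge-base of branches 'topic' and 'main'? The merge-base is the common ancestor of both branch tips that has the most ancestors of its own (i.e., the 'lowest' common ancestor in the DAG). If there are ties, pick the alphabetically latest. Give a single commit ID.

After op 1 (branch): HEAD=main@A [main=A work=A]
After op 2 (commit): HEAD=main@B [main=B work=A]
After op 3 (reset): HEAD=main@A [main=A work=A]
After op 4 (commit): HEAD=main@C [main=C work=A]
After op 5 (reset): HEAD=main@A [main=A work=A]
After op 6 (checkout): HEAD=work@A [main=A work=A]
After op 7 (branch): HEAD=work@A [main=A topic=A work=A]
After op 8 (commit): HEAD=work@D [main=A topic=A work=D]
After op 9 (merge): HEAD=work@E [main=A topic=A work=E]
After op 10 (branch): HEAD=work@E [dev=E main=A topic=A work=E]
After op 11 (checkout): HEAD=main@A [dev=E main=A topic=A work=E]
After op 12 (commit): HEAD=main@F [dev=E main=F topic=A work=E]
ancestors(topic=A): ['A']
ancestors(main=F): ['A', 'F']
common: ['A']

Answer: A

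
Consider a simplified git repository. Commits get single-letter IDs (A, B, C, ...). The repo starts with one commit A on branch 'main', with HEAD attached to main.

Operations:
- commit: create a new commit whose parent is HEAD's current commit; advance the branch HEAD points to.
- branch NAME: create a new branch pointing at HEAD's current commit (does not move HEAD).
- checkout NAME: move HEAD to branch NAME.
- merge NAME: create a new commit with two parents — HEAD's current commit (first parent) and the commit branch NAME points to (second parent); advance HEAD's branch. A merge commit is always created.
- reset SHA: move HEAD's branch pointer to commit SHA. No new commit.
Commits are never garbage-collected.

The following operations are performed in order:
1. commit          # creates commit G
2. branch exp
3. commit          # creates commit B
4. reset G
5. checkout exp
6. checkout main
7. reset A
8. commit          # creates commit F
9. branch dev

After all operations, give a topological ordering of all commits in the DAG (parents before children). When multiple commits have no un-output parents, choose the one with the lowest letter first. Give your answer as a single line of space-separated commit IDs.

Answer: A F G B

Derivation:
After op 1 (commit): HEAD=main@G [main=G]
After op 2 (branch): HEAD=main@G [exp=G main=G]
After op 3 (commit): HEAD=main@B [exp=G main=B]
After op 4 (reset): HEAD=main@G [exp=G main=G]
After op 5 (checkout): HEAD=exp@G [exp=G main=G]
After op 6 (checkout): HEAD=main@G [exp=G main=G]
After op 7 (reset): HEAD=main@A [exp=G main=A]
After op 8 (commit): HEAD=main@F [exp=G main=F]
After op 9 (branch): HEAD=main@F [dev=F exp=G main=F]
commit A: parents=[]
commit B: parents=['G']
commit F: parents=['A']
commit G: parents=['A']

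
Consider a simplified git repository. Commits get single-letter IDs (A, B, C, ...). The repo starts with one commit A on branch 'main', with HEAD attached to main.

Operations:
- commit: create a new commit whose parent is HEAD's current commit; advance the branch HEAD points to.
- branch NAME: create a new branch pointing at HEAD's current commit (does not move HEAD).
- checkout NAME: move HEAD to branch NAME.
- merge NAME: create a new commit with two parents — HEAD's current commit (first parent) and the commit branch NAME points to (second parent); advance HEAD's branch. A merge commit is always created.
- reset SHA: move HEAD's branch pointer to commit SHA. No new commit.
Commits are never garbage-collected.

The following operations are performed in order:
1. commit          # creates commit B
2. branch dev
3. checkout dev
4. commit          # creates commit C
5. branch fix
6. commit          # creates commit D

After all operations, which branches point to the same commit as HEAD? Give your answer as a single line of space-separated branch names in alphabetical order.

Answer: dev

Derivation:
After op 1 (commit): HEAD=main@B [main=B]
After op 2 (branch): HEAD=main@B [dev=B main=B]
After op 3 (checkout): HEAD=dev@B [dev=B main=B]
After op 4 (commit): HEAD=dev@C [dev=C main=B]
After op 5 (branch): HEAD=dev@C [dev=C fix=C main=B]
After op 6 (commit): HEAD=dev@D [dev=D fix=C main=B]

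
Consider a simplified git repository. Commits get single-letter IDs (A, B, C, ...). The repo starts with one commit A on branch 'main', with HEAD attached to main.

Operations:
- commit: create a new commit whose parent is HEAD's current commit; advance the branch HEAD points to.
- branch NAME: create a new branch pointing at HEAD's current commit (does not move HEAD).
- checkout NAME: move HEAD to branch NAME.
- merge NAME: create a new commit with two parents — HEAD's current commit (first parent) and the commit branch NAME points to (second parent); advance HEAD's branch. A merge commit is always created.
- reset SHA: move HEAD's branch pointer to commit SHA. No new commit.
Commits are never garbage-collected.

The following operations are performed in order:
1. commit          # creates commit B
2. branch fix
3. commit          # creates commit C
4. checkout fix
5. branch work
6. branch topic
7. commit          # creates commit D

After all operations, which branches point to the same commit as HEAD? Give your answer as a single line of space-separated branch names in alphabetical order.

After op 1 (commit): HEAD=main@B [main=B]
After op 2 (branch): HEAD=main@B [fix=B main=B]
After op 3 (commit): HEAD=main@C [fix=B main=C]
After op 4 (checkout): HEAD=fix@B [fix=B main=C]
After op 5 (branch): HEAD=fix@B [fix=B main=C work=B]
After op 6 (branch): HEAD=fix@B [fix=B main=C topic=B work=B]
After op 7 (commit): HEAD=fix@D [fix=D main=C topic=B work=B]

Answer: fix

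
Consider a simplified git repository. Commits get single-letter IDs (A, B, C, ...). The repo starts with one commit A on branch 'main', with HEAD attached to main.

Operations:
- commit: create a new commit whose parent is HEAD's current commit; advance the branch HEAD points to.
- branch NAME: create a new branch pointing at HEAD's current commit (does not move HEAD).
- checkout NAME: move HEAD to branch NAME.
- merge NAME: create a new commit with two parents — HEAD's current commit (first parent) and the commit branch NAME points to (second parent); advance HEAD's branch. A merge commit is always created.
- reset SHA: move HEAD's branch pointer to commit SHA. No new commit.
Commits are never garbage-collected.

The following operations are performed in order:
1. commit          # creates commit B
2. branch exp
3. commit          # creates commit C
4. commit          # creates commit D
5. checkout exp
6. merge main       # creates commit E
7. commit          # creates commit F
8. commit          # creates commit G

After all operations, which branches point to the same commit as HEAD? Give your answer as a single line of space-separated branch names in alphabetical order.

After op 1 (commit): HEAD=main@B [main=B]
After op 2 (branch): HEAD=main@B [exp=B main=B]
After op 3 (commit): HEAD=main@C [exp=B main=C]
After op 4 (commit): HEAD=main@D [exp=B main=D]
After op 5 (checkout): HEAD=exp@B [exp=B main=D]
After op 6 (merge): HEAD=exp@E [exp=E main=D]
After op 7 (commit): HEAD=exp@F [exp=F main=D]
After op 8 (commit): HEAD=exp@G [exp=G main=D]

Answer: exp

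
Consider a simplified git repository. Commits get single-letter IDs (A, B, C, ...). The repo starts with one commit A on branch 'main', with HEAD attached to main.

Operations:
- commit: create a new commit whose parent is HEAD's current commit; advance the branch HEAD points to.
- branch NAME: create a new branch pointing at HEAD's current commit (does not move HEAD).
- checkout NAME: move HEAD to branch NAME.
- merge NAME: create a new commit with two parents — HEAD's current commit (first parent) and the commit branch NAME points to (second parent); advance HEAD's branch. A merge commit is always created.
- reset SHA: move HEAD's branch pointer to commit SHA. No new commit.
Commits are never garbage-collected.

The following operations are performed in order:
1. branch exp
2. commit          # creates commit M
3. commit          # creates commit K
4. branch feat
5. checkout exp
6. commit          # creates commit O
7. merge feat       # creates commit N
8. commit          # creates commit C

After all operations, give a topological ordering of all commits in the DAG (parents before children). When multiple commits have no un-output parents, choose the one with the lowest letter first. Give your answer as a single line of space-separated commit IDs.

After op 1 (branch): HEAD=main@A [exp=A main=A]
After op 2 (commit): HEAD=main@M [exp=A main=M]
After op 3 (commit): HEAD=main@K [exp=A main=K]
After op 4 (branch): HEAD=main@K [exp=A feat=K main=K]
After op 5 (checkout): HEAD=exp@A [exp=A feat=K main=K]
After op 6 (commit): HEAD=exp@O [exp=O feat=K main=K]
After op 7 (merge): HEAD=exp@N [exp=N feat=K main=K]
After op 8 (commit): HEAD=exp@C [exp=C feat=K main=K]
commit A: parents=[]
commit C: parents=['N']
commit K: parents=['M']
commit M: parents=['A']
commit N: parents=['O', 'K']
commit O: parents=['A']

Answer: A M K O N C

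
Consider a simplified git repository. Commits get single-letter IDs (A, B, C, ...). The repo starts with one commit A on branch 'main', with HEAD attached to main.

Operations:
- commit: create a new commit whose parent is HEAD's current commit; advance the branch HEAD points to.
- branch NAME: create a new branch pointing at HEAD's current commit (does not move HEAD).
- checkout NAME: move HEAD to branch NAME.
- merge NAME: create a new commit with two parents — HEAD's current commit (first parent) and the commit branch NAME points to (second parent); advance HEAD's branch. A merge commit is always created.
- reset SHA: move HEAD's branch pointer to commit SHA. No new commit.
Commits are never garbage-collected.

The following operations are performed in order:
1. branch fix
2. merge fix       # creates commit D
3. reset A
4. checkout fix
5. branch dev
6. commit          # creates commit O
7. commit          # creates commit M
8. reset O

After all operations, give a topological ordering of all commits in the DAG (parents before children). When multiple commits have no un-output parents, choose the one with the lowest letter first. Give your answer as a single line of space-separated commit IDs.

After op 1 (branch): HEAD=main@A [fix=A main=A]
After op 2 (merge): HEAD=main@D [fix=A main=D]
After op 3 (reset): HEAD=main@A [fix=A main=A]
After op 4 (checkout): HEAD=fix@A [fix=A main=A]
After op 5 (branch): HEAD=fix@A [dev=A fix=A main=A]
After op 6 (commit): HEAD=fix@O [dev=A fix=O main=A]
After op 7 (commit): HEAD=fix@M [dev=A fix=M main=A]
After op 8 (reset): HEAD=fix@O [dev=A fix=O main=A]
commit A: parents=[]
commit D: parents=['A', 'A']
commit M: parents=['O']
commit O: parents=['A']

Answer: A D O M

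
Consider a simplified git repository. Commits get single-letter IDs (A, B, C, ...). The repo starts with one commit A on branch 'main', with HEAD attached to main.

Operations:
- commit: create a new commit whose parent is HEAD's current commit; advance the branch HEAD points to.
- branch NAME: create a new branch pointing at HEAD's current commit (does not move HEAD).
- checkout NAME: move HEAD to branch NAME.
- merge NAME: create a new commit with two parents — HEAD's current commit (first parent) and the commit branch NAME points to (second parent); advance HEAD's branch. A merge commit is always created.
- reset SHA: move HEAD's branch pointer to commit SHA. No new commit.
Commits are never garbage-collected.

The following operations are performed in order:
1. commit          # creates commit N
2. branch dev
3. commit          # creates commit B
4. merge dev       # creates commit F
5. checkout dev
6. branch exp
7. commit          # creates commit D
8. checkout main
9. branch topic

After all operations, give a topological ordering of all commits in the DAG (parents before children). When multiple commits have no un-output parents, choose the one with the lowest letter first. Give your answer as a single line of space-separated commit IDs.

Answer: A N B D F

Derivation:
After op 1 (commit): HEAD=main@N [main=N]
After op 2 (branch): HEAD=main@N [dev=N main=N]
After op 3 (commit): HEAD=main@B [dev=N main=B]
After op 4 (merge): HEAD=main@F [dev=N main=F]
After op 5 (checkout): HEAD=dev@N [dev=N main=F]
After op 6 (branch): HEAD=dev@N [dev=N exp=N main=F]
After op 7 (commit): HEAD=dev@D [dev=D exp=N main=F]
After op 8 (checkout): HEAD=main@F [dev=D exp=N main=F]
After op 9 (branch): HEAD=main@F [dev=D exp=N main=F topic=F]
commit A: parents=[]
commit B: parents=['N']
commit D: parents=['N']
commit F: parents=['B', 'N']
commit N: parents=['A']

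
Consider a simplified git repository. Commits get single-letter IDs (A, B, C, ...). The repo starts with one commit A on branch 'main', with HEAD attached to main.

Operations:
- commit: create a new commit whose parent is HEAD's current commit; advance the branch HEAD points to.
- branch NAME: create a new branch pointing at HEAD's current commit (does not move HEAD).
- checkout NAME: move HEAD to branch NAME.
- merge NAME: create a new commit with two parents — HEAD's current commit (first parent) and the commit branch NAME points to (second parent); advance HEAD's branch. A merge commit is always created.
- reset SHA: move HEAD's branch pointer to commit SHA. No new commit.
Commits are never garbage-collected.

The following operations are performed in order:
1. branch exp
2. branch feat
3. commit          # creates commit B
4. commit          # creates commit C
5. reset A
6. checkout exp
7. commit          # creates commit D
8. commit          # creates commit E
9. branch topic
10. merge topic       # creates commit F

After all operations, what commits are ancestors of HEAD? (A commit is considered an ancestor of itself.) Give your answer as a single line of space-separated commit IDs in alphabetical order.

Answer: A D E F

Derivation:
After op 1 (branch): HEAD=main@A [exp=A main=A]
After op 2 (branch): HEAD=main@A [exp=A feat=A main=A]
After op 3 (commit): HEAD=main@B [exp=A feat=A main=B]
After op 4 (commit): HEAD=main@C [exp=A feat=A main=C]
After op 5 (reset): HEAD=main@A [exp=A feat=A main=A]
After op 6 (checkout): HEAD=exp@A [exp=A feat=A main=A]
After op 7 (commit): HEAD=exp@D [exp=D feat=A main=A]
After op 8 (commit): HEAD=exp@E [exp=E feat=A main=A]
After op 9 (branch): HEAD=exp@E [exp=E feat=A main=A topic=E]
After op 10 (merge): HEAD=exp@F [exp=F feat=A main=A topic=E]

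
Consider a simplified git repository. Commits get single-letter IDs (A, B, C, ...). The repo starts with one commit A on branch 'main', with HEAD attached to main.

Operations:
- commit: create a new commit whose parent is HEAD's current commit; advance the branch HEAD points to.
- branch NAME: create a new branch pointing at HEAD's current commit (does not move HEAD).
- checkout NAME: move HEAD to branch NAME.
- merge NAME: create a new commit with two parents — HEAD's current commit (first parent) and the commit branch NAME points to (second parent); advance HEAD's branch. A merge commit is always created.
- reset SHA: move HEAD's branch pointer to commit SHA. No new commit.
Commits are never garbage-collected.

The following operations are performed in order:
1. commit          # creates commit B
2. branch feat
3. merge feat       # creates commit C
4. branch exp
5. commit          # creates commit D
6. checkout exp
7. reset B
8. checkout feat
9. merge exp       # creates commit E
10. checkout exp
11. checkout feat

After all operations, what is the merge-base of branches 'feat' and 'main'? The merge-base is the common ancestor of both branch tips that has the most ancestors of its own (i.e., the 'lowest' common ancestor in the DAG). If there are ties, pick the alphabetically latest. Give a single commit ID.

After op 1 (commit): HEAD=main@B [main=B]
After op 2 (branch): HEAD=main@B [feat=B main=B]
After op 3 (merge): HEAD=main@C [feat=B main=C]
After op 4 (branch): HEAD=main@C [exp=C feat=B main=C]
After op 5 (commit): HEAD=main@D [exp=C feat=B main=D]
After op 6 (checkout): HEAD=exp@C [exp=C feat=B main=D]
After op 7 (reset): HEAD=exp@B [exp=B feat=B main=D]
After op 8 (checkout): HEAD=feat@B [exp=B feat=B main=D]
After op 9 (merge): HEAD=feat@E [exp=B feat=E main=D]
After op 10 (checkout): HEAD=exp@B [exp=B feat=E main=D]
After op 11 (checkout): HEAD=feat@E [exp=B feat=E main=D]
ancestors(feat=E): ['A', 'B', 'E']
ancestors(main=D): ['A', 'B', 'C', 'D']
common: ['A', 'B']

Answer: B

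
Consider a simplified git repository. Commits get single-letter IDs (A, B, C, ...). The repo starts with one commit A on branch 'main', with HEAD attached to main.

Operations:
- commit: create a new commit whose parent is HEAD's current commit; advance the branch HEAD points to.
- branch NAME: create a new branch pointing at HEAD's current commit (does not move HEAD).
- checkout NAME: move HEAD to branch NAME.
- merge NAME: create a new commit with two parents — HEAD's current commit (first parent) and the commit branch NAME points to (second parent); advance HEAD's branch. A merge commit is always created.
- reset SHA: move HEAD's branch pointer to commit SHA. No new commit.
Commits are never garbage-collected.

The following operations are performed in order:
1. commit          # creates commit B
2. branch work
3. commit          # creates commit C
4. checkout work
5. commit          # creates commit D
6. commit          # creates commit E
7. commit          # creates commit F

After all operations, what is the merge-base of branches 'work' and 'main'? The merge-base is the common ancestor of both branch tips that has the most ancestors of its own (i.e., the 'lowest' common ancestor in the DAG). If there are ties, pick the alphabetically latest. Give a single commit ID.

After op 1 (commit): HEAD=main@B [main=B]
After op 2 (branch): HEAD=main@B [main=B work=B]
After op 3 (commit): HEAD=main@C [main=C work=B]
After op 4 (checkout): HEAD=work@B [main=C work=B]
After op 5 (commit): HEAD=work@D [main=C work=D]
After op 6 (commit): HEAD=work@E [main=C work=E]
After op 7 (commit): HEAD=work@F [main=C work=F]
ancestors(work=F): ['A', 'B', 'D', 'E', 'F']
ancestors(main=C): ['A', 'B', 'C']
common: ['A', 'B']

Answer: B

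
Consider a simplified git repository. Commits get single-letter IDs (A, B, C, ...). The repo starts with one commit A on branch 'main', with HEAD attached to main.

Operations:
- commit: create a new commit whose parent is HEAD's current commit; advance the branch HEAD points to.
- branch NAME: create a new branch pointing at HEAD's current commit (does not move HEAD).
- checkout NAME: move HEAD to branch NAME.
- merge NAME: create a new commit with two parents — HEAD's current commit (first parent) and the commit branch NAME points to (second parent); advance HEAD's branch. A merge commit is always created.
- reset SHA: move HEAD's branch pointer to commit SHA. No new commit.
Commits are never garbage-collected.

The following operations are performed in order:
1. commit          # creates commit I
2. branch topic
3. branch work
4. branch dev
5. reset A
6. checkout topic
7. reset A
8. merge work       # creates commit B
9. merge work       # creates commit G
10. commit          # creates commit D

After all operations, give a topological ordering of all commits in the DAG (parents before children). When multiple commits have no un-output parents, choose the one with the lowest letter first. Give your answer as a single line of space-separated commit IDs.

Answer: A I B G D

Derivation:
After op 1 (commit): HEAD=main@I [main=I]
After op 2 (branch): HEAD=main@I [main=I topic=I]
After op 3 (branch): HEAD=main@I [main=I topic=I work=I]
After op 4 (branch): HEAD=main@I [dev=I main=I topic=I work=I]
After op 5 (reset): HEAD=main@A [dev=I main=A topic=I work=I]
After op 6 (checkout): HEAD=topic@I [dev=I main=A topic=I work=I]
After op 7 (reset): HEAD=topic@A [dev=I main=A topic=A work=I]
After op 8 (merge): HEAD=topic@B [dev=I main=A topic=B work=I]
After op 9 (merge): HEAD=topic@G [dev=I main=A topic=G work=I]
After op 10 (commit): HEAD=topic@D [dev=I main=A topic=D work=I]
commit A: parents=[]
commit B: parents=['A', 'I']
commit D: parents=['G']
commit G: parents=['B', 'I']
commit I: parents=['A']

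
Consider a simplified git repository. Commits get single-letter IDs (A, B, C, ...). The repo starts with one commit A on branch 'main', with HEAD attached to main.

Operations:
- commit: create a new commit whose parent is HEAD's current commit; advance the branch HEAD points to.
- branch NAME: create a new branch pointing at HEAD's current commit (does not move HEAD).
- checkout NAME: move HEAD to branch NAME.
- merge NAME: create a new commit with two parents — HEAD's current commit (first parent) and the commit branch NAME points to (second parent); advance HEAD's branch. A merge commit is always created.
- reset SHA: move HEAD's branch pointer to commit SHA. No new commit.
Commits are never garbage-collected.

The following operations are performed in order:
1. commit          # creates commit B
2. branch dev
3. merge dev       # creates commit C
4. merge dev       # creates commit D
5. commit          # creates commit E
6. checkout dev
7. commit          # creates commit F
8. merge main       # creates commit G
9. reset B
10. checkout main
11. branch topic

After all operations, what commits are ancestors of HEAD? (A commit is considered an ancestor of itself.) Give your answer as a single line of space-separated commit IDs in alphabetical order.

Answer: A B C D E

Derivation:
After op 1 (commit): HEAD=main@B [main=B]
After op 2 (branch): HEAD=main@B [dev=B main=B]
After op 3 (merge): HEAD=main@C [dev=B main=C]
After op 4 (merge): HEAD=main@D [dev=B main=D]
After op 5 (commit): HEAD=main@E [dev=B main=E]
After op 6 (checkout): HEAD=dev@B [dev=B main=E]
After op 7 (commit): HEAD=dev@F [dev=F main=E]
After op 8 (merge): HEAD=dev@G [dev=G main=E]
After op 9 (reset): HEAD=dev@B [dev=B main=E]
After op 10 (checkout): HEAD=main@E [dev=B main=E]
After op 11 (branch): HEAD=main@E [dev=B main=E topic=E]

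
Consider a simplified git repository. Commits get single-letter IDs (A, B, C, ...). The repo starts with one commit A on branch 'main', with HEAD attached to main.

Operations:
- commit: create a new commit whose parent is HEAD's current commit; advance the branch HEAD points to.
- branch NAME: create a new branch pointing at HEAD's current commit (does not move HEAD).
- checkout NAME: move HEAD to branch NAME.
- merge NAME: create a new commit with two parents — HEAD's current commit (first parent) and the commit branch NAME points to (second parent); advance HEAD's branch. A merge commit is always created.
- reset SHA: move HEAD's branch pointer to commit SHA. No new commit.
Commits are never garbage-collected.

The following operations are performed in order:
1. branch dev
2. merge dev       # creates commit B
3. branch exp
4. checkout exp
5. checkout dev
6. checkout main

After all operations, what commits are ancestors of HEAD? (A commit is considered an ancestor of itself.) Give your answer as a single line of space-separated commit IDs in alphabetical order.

After op 1 (branch): HEAD=main@A [dev=A main=A]
After op 2 (merge): HEAD=main@B [dev=A main=B]
After op 3 (branch): HEAD=main@B [dev=A exp=B main=B]
After op 4 (checkout): HEAD=exp@B [dev=A exp=B main=B]
After op 5 (checkout): HEAD=dev@A [dev=A exp=B main=B]
After op 6 (checkout): HEAD=main@B [dev=A exp=B main=B]

Answer: A B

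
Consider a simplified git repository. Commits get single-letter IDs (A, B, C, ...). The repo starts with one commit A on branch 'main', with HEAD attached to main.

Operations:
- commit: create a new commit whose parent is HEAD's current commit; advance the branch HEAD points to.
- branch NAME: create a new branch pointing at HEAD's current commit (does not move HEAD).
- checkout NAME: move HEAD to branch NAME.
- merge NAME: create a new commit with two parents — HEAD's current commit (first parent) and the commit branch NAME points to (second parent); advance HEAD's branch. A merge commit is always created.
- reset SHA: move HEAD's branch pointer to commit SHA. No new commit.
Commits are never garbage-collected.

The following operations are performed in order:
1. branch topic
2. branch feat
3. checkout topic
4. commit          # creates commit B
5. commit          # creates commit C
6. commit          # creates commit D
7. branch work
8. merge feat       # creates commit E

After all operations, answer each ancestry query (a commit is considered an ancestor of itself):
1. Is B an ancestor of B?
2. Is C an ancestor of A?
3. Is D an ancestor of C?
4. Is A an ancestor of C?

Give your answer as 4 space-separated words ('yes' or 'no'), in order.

After op 1 (branch): HEAD=main@A [main=A topic=A]
After op 2 (branch): HEAD=main@A [feat=A main=A topic=A]
After op 3 (checkout): HEAD=topic@A [feat=A main=A topic=A]
After op 4 (commit): HEAD=topic@B [feat=A main=A topic=B]
After op 5 (commit): HEAD=topic@C [feat=A main=A topic=C]
After op 6 (commit): HEAD=topic@D [feat=A main=A topic=D]
After op 7 (branch): HEAD=topic@D [feat=A main=A topic=D work=D]
After op 8 (merge): HEAD=topic@E [feat=A main=A topic=E work=D]
ancestors(B) = {A,B}; B in? yes
ancestors(A) = {A}; C in? no
ancestors(C) = {A,B,C}; D in? no
ancestors(C) = {A,B,C}; A in? yes

Answer: yes no no yes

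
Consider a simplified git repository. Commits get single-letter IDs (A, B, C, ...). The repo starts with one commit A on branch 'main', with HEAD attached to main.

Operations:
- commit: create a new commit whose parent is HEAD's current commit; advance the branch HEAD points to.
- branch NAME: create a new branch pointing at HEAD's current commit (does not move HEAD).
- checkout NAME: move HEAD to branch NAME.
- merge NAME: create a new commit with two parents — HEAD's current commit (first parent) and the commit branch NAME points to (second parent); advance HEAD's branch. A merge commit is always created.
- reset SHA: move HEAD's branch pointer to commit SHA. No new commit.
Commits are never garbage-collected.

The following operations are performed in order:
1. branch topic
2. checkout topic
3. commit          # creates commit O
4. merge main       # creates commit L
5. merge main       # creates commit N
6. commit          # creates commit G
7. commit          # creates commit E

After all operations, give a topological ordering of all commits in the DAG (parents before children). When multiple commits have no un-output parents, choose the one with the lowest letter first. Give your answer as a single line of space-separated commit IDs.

After op 1 (branch): HEAD=main@A [main=A topic=A]
After op 2 (checkout): HEAD=topic@A [main=A topic=A]
After op 3 (commit): HEAD=topic@O [main=A topic=O]
After op 4 (merge): HEAD=topic@L [main=A topic=L]
After op 5 (merge): HEAD=topic@N [main=A topic=N]
After op 6 (commit): HEAD=topic@G [main=A topic=G]
After op 7 (commit): HEAD=topic@E [main=A topic=E]
commit A: parents=[]
commit E: parents=['G']
commit G: parents=['N']
commit L: parents=['O', 'A']
commit N: parents=['L', 'A']
commit O: parents=['A']

Answer: A O L N G E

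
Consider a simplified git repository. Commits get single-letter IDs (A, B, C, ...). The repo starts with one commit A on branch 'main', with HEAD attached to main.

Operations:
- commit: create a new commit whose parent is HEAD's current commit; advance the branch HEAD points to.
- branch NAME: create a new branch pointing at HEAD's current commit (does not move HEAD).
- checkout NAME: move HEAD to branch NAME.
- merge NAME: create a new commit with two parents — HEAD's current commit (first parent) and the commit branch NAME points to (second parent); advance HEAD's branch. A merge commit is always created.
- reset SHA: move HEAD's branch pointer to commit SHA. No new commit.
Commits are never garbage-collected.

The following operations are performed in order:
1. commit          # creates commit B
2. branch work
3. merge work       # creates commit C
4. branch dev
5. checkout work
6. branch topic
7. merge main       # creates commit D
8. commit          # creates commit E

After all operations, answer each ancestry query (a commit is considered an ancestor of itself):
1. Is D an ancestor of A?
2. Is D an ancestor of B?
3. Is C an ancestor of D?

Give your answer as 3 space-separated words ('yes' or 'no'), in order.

Answer: no no yes

Derivation:
After op 1 (commit): HEAD=main@B [main=B]
After op 2 (branch): HEAD=main@B [main=B work=B]
After op 3 (merge): HEAD=main@C [main=C work=B]
After op 4 (branch): HEAD=main@C [dev=C main=C work=B]
After op 5 (checkout): HEAD=work@B [dev=C main=C work=B]
After op 6 (branch): HEAD=work@B [dev=C main=C topic=B work=B]
After op 7 (merge): HEAD=work@D [dev=C main=C topic=B work=D]
After op 8 (commit): HEAD=work@E [dev=C main=C topic=B work=E]
ancestors(A) = {A}; D in? no
ancestors(B) = {A,B}; D in? no
ancestors(D) = {A,B,C,D}; C in? yes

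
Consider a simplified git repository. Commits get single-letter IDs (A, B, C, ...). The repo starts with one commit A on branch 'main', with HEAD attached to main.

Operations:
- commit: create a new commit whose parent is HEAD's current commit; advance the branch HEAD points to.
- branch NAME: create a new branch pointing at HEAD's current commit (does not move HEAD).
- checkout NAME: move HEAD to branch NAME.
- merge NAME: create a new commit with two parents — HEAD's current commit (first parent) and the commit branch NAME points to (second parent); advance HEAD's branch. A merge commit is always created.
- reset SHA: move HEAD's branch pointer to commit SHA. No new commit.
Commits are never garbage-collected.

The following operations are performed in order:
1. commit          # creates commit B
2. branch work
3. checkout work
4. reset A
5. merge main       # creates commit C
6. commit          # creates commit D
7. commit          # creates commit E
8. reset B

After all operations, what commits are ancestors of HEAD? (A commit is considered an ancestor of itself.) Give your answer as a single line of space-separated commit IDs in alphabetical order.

Answer: A B

Derivation:
After op 1 (commit): HEAD=main@B [main=B]
After op 2 (branch): HEAD=main@B [main=B work=B]
After op 3 (checkout): HEAD=work@B [main=B work=B]
After op 4 (reset): HEAD=work@A [main=B work=A]
After op 5 (merge): HEAD=work@C [main=B work=C]
After op 6 (commit): HEAD=work@D [main=B work=D]
After op 7 (commit): HEAD=work@E [main=B work=E]
After op 8 (reset): HEAD=work@B [main=B work=B]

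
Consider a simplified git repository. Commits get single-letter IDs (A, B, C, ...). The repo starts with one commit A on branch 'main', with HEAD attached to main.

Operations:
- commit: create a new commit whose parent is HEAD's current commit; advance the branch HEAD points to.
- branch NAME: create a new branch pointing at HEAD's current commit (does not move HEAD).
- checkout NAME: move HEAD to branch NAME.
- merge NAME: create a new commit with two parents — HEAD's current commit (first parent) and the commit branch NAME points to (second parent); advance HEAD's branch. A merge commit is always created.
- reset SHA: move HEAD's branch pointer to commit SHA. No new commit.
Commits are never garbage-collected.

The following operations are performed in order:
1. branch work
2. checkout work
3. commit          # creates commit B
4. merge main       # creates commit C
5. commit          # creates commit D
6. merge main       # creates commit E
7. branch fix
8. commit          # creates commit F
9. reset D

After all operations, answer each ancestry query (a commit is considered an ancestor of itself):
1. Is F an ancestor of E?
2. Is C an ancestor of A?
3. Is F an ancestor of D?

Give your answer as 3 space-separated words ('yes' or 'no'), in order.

After op 1 (branch): HEAD=main@A [main=A work=A]
After op 2 (checkout): HEAD=work@A [main=A work=A]
After op 3 (commit): HEAD=work@B [main=A work=B]
After op 4 (merge): HEAD=work@C [main=A work=C]
After op 5 (commit): HEAD=work@D [main=A work=D]
After op 6 (merge): HEAD=work@E [main=A work=E]
After op 7 (branch): HEAD=work@E [fix=E main=A work=E]
After op 8 (commit): HEAD=work@F [fix=E main=A work=F]
After op 9 (reset): HEAD=work@D [fix=E main=A work=D]
ancestors(E) = {A,B,C,D,E}; F in? no
ancestors(A) = {A}; C in? no
ancestors(D) = {A,B,C,D}; F in? no

Answer: no no no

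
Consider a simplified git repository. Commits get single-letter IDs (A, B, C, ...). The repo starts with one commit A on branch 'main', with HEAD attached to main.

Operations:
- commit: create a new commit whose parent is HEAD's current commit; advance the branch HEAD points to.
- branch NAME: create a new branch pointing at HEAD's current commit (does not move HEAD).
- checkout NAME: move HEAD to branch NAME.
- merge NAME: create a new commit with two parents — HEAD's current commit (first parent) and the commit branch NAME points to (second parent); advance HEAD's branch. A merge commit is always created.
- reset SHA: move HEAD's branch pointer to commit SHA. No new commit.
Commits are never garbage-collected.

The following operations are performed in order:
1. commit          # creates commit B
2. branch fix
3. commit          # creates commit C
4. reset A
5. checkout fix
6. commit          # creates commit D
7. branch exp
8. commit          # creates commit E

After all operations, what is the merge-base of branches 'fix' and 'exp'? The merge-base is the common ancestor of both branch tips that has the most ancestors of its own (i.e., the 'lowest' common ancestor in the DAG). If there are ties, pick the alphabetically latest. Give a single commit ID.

Answer: D

Derivation:
After op 1 (commit): HEAD=main@B [main=B]
After op 2 (branch): HEAD=main@B [fix=B main=B]
After op 3 (commit): HEAD=main@C [fix=B main=C]
After op 4 (reset): HEAD=main@A [fix=B main=A]
After op 5 (checkout): HEAD=fix@B [fix=B main=A]
After op 6 (commit): HEAD=fix@D [fix=D main=A]
After op 7 (branch): HEAD=fix@D [exp=D fix=D main=A]
After op 8 (commit): HEAD=fix@E [exp=D fix=E main=A]
ancestors(fix=E): ['A', 'B', 'D', 'E']
ancestors(exp=D): ['A', 'B', 'D']
common: ['A', 'B', 'D']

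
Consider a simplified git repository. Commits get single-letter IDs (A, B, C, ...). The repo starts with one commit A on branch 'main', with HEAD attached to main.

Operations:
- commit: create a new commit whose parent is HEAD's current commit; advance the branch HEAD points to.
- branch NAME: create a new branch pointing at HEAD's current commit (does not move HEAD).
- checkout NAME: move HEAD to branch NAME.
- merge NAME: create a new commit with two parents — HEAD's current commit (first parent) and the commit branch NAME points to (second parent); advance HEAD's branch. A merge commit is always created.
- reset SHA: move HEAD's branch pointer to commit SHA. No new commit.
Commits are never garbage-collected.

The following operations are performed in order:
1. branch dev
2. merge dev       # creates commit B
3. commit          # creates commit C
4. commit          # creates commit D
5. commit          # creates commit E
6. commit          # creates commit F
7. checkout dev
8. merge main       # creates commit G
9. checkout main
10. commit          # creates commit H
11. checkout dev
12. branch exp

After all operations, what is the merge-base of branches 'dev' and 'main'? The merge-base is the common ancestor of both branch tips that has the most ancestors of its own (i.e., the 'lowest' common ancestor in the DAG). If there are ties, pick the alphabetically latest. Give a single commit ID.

After op 1 (branch): HEAD=main@A [dev=A main=A]
After op 2 (merge): HEAD=main@B [dev=A main=B]
After op 3 (commit): HEAD=main@C [dev=A main=C]
After op 4 (commit): HEAD=main@D [dev=A main=D]
After op 5 (commit): HEAD=main@E [dev=A main=E]
After op 6 (commit): HEAD=main@F [dev=A main=F]
After op 7 (checkout): HEAD=dev@A [dev=A main=F]
After op 8 (merge): HEAD=dev@G [dev=G main=F]
After op 9 (checkout): HEAD=main@F [dev=G main=F]
After op 10 (commit): HEAD=main@H [dev=G main=H]
After op 11 (checkout): HEAD=dev@G [dev=G main=H]
After op 12 (branch): HEAD=dev@G [dev=G exp=G main=H]
ancestors(dev=G): ['A', 'B', 'C', 'D', 'E', 'F', 'G']
ancestors(main=H): ['A', 'B', 'C', 'D', 'E', 'F', 'H']
common: ['A', 'B', 'C', 'D', 'E', 'F']

Answer: F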